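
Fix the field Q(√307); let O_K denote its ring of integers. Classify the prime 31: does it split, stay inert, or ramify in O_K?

p splits

d = 307 ≡ 3 (mod 4), so O_K = ℤ[√307] and disc(K) = 4d = 1228.
Since gcd(31, 1228) = 1 the prime 31 does not ramify.
Compute (307/31) via Euler: 28^((31-1)/2) mod 31 = 1, so (307/31) = 1.
(307/31) = 1, so 31 splits.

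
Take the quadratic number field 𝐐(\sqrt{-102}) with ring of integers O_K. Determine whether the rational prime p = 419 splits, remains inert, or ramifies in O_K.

p is inert

d = -102 ≡ 2 (mod 4), so O_K = ℤ[√-102] and disc(K) = 4d = -408.
disc(K) = -408 is not divisible by 419; 419 is unramified.
Legendre symbol by Euler's criterion: (-102/419) ≡ (-102)^209 ≡ 418 (mod 419), i.e. (-102/419) = -1.
d is a non-residue mod p, hence 419 remains inert in O_K.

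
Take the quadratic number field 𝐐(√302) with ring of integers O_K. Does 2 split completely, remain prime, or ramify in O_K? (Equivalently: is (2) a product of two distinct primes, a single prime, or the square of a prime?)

d = 302 ≡ 2 (mod 4), so O_K = ℤ[√302] and disc(K) = 4d = 1208.
disc(K) = 1208 = 2·604, so p = 2 is ramified.

ramified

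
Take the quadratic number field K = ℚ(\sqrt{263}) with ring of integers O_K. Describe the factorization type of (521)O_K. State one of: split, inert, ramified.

Since 263 ≢ 1 mod 4, the ring of integers is ℤ[√263] with discriminant 4·263 = 1052.
Since gcd(521, 1052) = 1 the prime 521 does not ramify.
Euler's criterion: 263^260 mod 521 = 1. Thus (263|521) = 1.
Legendre symbol 1 ⇒ 521 is split.

split — (521) = 𝔭₁𝔭₂ with 𝔭₁ ≠ 𝔭₂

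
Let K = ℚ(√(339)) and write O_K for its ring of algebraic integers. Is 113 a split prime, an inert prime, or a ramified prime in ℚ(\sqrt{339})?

Since 339 ≢ 1 mod 4, the ring of integers is ℤ[√339] with discriminant 4·339 = 1356.
Ramification test: 113 | 1356. The prime 113 ramifies in K.

ramified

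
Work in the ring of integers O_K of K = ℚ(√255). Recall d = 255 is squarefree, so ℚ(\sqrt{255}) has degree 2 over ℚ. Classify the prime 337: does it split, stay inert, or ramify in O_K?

split

255 mod 4 = 3, hence disc K = 4·255 = 1020 and O_K = ℤ[√255].
disc(K) = 1020 is not divisible by 337; 337 is unramified.
Compute (255/337) via Euler: 255^((337-1)/2) mod 337 = 1, so (255/337) = 1.
Legendre symbol 1 ⇒ 337 is split.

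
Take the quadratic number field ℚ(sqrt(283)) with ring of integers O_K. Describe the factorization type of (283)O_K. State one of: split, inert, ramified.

p ramifies

d = 283 ≡ 3 (mod 4), so O_K = ℤ[√283] and disc(K) = 4d = 1132.
Ramification test: 283 | 1132. The prime 283 ramifies in K.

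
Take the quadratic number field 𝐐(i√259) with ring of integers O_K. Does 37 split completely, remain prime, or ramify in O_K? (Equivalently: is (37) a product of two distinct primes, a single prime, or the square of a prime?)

d = -259 ≡ 1 (mod 4), so O_K = ℤ[(1+√-259)/2] and disc(K) = d = -259.
Ramification test: 37 | -259. The prime 37 ramifies in K.

ramified — (37) = 𝔭²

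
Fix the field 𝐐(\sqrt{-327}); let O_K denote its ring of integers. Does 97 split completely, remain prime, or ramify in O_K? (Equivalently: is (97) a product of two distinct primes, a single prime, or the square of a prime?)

split

Since -327 ≡ 1 mod 4, the ring of integers is ℤ[(1+√-327)/2] with discriminant -327.
disc(K) = -327 is not divisible by 97; 97 is unramified.
Compute (-327/97) via Euler: 61^((97-1)/2) mod 97 = 1, so (-327/97) = 1.
(-327/97) = 1, so 97 splits.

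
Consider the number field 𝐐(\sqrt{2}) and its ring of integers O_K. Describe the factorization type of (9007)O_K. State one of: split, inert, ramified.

split

2 mod 4 = 2, hence disc K = 4·2 = 8 and O_K = ℤ[√2].
disc(K) = 8 is not divisible by 9007; 9007 is unramified.
Euler's criterion: 2^4503 mod 9007 = 1. Thus (2|9007) = 1.
(2/9007) = 1, so 9007 splits.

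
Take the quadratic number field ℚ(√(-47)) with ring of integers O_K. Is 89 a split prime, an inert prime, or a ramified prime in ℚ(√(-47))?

d = -47 ≡ 1 (mod 4), so O_K = ℤ[(1+√-47)/2] and disc(K) = d = -47.
89 ∤ -47, so 89 is unramified.
Euler's criterion: (-47)^44 mod 89 = 1. Thus (-47|89) = 1.
Legendre symbol 1 ⇒ 89 is split.

splits completely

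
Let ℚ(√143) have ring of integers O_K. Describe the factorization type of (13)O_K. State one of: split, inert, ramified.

d = 143 ≡ 3 (mod 4), so O_K = ℤ[√143] and disc(K) = 4d = 572.
13 divides disc(K) = 572, so 13 ramifies.

ramified — (13) = 𝔭²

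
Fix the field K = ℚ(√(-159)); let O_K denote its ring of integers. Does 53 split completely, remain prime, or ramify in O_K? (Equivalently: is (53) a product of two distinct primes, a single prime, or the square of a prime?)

Since -159 ≡ 1 mod 4, the ring of integers is ℤ[(1+√-159)/2] with discriminant -159.
Ramification test: 53 | -159. The prime 53 ramifies in K.

53 is ramified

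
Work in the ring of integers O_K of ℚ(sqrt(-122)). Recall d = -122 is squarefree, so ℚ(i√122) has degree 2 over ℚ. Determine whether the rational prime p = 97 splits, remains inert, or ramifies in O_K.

splits completely

-122 mod 4 = 2, hence disc K = 4·(-122) = -488 and O_K = ℤ[√-122].
97 ∤ -488, so 97 is unramified.
Euler's criterion: (-122)^48 mod 97 = 1. Thus (-122|97) = 1.
Legendre symbol 1 ⇒ 97 is split.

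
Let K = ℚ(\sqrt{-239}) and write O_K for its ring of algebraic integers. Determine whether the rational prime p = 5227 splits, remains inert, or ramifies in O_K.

remains prime (inert)

d = -239 ≡ 1 (mod 4), so O_K = ℤ[(1+√-239)/2] and disc(K) = d = -239.
disc(K) = -239 is not divisible by 5227; 5227 is unramified.
Compute (-239/5227) via Euler: 4988^((5227-1)/2) mod 5227 = 5226, so (-239/5227) = -1.
(-239/5227) = -1, so 5227 is inert.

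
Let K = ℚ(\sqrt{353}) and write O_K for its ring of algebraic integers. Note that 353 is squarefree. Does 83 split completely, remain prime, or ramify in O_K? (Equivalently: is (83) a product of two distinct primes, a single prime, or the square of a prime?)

353 mod 4 = 1, hence disc K = 353 and O_K = ℤ[(1+√353)/2].
83 ∤ 353, so 83 is unramified.
Euler's criterion: 353^41 mod 83 = 1. Thus (353|83) = 1.
d is a quadratic residue mod p, hence 83 splits in O_K.

splits completely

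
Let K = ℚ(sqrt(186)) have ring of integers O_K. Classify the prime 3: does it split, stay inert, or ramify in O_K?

Since 186 ≢ 1 mod 4, the ring of integers is ℤ[√186] with discriminant 4·186 = 744.
Ramification test: 3 | 744. The prime 3 ramifies in K.

ramified — (3) = 𝔭²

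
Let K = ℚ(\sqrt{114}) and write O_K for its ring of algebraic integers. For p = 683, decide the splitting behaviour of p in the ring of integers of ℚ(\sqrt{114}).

114 mod 4 = 2, hence disc K = 4·114 = 456 and O_K = ℤ[√114].
Since gcd(683, 456) = 1 the prime 683 does not ramify.
(114/683) = 114^341 mod 683 = 682, giving Legendre symbol -1.
(114/683) = -1, so 683 is inert.

inert — (683) stays prime in O_K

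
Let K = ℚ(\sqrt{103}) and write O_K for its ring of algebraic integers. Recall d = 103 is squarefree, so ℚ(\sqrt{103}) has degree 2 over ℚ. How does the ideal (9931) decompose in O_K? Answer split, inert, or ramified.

Since 103 ≢ 1 mod 4, the ring of integers is ℤ[√103] with discriminant 4·103 = 412.
Since gcd(9931, 412) = 1 the prime 9931 does not ramify.
Legendre symbol by Euler's criterion: (103/9931) ≡ 103^4965 ≡ 1 (mod 9931), i.e. (103/9931) = 1.
(103/9931) = 1, so 9931 splits.

p splits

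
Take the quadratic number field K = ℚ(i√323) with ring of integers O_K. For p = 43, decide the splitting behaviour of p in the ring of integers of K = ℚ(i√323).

43 splits in O_K

d = -323 ≡ 1 (mod 4), so O_K = ℤ[(1+√-323)/2] and disc(K) = d = -323.
43 ∤ -323, so 43 is unramified.
Legendre symbol by Euler's criterion: (-323/43) ≡ (-323)^21 ≡ 1 (mod 43), i.e. (-323/43) = 1.
(-323/43) = 1, so 43 splits.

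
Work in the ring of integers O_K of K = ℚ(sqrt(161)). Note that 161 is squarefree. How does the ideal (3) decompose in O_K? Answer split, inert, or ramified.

161 mod 4 = 1, hence disc K = 161 and O_K = ℤ[(1+√161)/2].
3 ∤ 161, so 3 is unramified.
(161/3) = 2^1 mod 3 = 2, giving Legendre symbol -1.
Legendre symbol -1 ⇒ 3 is inert.

remains prime (inert)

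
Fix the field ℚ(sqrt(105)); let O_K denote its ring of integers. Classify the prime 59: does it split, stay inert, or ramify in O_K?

Since 105 ≡ 1 mod 4, the ring of integers is ℤ[(1+√105)/2] with discriminant 105.
59 ∤ 105, so 59 is unramified.
(105/59) = 46^29 mod 59 = 1, giving Legendre symbol 1.
d is a quadratic residue mod p, hence 59 splits in O_K.

59 splits in O_K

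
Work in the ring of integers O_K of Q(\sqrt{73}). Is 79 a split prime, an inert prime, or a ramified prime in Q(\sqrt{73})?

split — (79) = 𝔭₁𝔭₂ with 𝔭₁ ≠ 𝔭₂

d = 73 ≡ 1 (mod 4), so O_K = ℤ[(1+√73)/2] and disc(K) = d = 73.
disc(K) = 73 is not divisible by 79; 79 is unramified.
Euler's criterion: 73^39 mod 79 = 1. Thus (73|79) = 1.
(73/79) = 1, so 79 splits.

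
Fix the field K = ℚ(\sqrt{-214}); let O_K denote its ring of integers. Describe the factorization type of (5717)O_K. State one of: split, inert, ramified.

split

-214 mod 4 = 2, hence disc K = 4·(-214) = -856 and O_K = ℤ[√-214].
5717 ∤ -856, so 5717 is unramified.
(-214/5717) = 5503^2858 mod 5717 = 1, giving Legendre symbol 1.
Legendre symbol 1 ⇒ 5717 is split.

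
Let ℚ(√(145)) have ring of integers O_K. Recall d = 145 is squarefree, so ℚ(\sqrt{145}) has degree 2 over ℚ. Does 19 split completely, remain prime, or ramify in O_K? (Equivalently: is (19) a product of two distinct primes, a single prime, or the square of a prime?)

145 mod 4 = 1, hence disc K = 145 and O_K = ℤ[(1+√145)/2].
19 ∤ 145, so 19 is unramified.
Euler's criterion: 145^9 mod 19 = 18. Thus (145|19) = -1.
(145/19) = -1, so 19 is inert.

19 remains inert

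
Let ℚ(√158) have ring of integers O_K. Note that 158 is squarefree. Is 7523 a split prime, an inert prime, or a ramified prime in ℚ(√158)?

split

158 mod 4 = 2, hence disc K = 4·158 = 632 and O_K = ℤ[√158].
7523 ∤ 632, so 7523 is unramified.
Compute (158/7523) via Euler: 158^((7523-1)/2) mod 7523 = 1, so (158/7523) = 1.
d is a quadratic residue mod p, hence 7523 splits in O_K.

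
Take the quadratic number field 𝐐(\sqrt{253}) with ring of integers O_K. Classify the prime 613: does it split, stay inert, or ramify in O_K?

d = 253 ≡ 1 (mod 4), so O_K = ℤ[(1+√253)/2] and disc(K) = d = 253.
613 ∤ 253, so 613 is unramified.
Compute (253/613) via Euler: 253^((613-1)/2) mod 613 = 1, so (253/613) = 1.
d is a quadratic residue mod p, hence 613 splits in O_K.

p splits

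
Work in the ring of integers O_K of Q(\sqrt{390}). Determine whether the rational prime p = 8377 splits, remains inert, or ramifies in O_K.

d = 390 ≡ 2 (mod 4), so O_K = ℤ[√390] and disc(K) = 4d = 1560.
8377 ∤ 1560, so 8377 is unramified.
Legendre symbol by Euler's criterion: (390/8377) ≡ 390^4188 ≡ 1 (mod 8377), i.e. (390/8377) = 1.
d is a quadratic residue mod p, hence 8377 splits in O_K.

split — (8377) = 𝔭₁𝔭₂ with 𝔭₁ ≠ 𝔭₂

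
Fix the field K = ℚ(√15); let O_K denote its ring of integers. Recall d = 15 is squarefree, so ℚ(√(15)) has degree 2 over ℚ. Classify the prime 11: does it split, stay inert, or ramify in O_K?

11 splits in O_K

Since 15 ≢ 1 mod 4, the ring of integers is ℤ[√15] with discriminant 4·15 = 60.
Since gcd(11, 60) = 1 the prime 11 does not ramify.
(15/11) = 4^5 mod 11 = 1, giving Legendre symbol 1.
d is a quadratic residue mod p, hence 11 splits in O_K.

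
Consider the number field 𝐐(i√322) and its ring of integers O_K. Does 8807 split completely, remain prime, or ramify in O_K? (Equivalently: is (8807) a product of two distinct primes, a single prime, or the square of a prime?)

Since -322 ≢ 1 mod 4, the ring of integers is ℤ[√-322] with discriminant 4·(-322) = -1288.
8807 ∤ -1288, so 8807 is unramified.
Legendre symbol by Euler's criterion: (-322/8807) ≡ (-322)^4403 ≡ 1 (mod 8807), i.e. (-322/8807) = 1.
Legendre symbol 1 ⇒ 8807 is split.

split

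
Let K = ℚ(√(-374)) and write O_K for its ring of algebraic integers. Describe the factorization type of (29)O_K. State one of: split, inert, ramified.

Since -374 ≢ 1 mod 4, the ring of integers is ℤ[√-374] with discriminant 4·(-374) = -1496.
disc(K) = -1496 is not divisible by 29; 29 is unramified.
Legendre symbol by Euler's criterion: (-374/29) ≡ (-374)^14 ≡ 28 (mod 29), i.e. (-374/29) = -1.
d is a non-residue mod p, hence 29 remains inert in O_K.

inert — (29) stays prime in O_K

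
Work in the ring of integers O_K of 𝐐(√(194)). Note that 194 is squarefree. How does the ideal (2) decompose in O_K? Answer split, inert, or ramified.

p ramifies

194 mod 4 = 2, hence disc K = 4·194 = 776 and O_K = ℤ[√194].
disc(K) = 776 = 2·388, so p = 2 is ramified.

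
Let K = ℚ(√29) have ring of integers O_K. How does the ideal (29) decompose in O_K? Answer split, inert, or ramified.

Since 29 ≡ 1 mod 4, the ring of integers is ℤ[(1+√29)/2] with discriminant 29.
29 divides disc(K) = 29, so 29 ramifies.

ramifies in O_K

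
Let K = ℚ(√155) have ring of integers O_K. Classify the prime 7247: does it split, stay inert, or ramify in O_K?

p is inert

Since 155 ≢ 1 mod 4, the ring of integers is ℤ[√155] with discriminant 4·155 = 620.
disc(K) = 620 is not divisible by 7247; 7247 is unramified.
Legendre symbol by Euler's criterion: (155/7247) ≡ 155^3623 ≡ 7246 (mod 7247), i.e. (155/7247) = -1.
d is a non-residue mod p, hence 7247 remains inert in O_K.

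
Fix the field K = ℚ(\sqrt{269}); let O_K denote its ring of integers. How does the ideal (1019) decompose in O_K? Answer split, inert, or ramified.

1019 splits in O_K

d = 269 ≡ 1 (mod 4), so O_K = ℤ[(1+√269)/2] and disc(K) = d = 269.
1019 ∤ 269, so 1019 is unramified.
Euler's criterion: 269^509 mod 1019 = 1. Thus (269|1019) = 1.
Legendre symbol 1 ⇒ 1019 is split.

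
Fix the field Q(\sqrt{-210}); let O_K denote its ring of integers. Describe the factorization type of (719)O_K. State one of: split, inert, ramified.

p is inert

-210 mod 4 = 2, hence disc K = 4·(-210) = -840 and O_K = ℤ[√-210].
719 ∤ -840, so 719 is unramified.
(-210/719) = 509^359 mod 719 = 718, giving Legendre symbol -1.
Legendre symbol -1 ⇒ 719 is inert.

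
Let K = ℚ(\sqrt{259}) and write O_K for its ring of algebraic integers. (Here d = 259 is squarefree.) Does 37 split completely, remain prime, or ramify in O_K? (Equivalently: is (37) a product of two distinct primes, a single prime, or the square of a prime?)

ramifies in O_K

Since 259 ≢ 1 mod 4, the ring of integers is ℤ[√259] with discriminant 4·259 = 1036.
Ramification test: 37 | 1036. The prime 37 ramifies in K.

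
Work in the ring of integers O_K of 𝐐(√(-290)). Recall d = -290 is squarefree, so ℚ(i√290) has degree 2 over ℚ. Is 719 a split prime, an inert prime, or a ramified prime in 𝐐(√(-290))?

Since -290 ≢ 1 mod 4, the ring of integers is ℤ[√-290] with discriminant 4·(-290) = -1160.
disc(K) = -1160 is not divisible by 719; 719 is unramified.
Legendre symbol by Euler's criterion: (-290/719) ≡ (-290)^359 ≡ 718 (mod 719), i.e. (-290/719) = -1.
d is a non-residue mod p, hence 719 remains inert in O_K.

p is inert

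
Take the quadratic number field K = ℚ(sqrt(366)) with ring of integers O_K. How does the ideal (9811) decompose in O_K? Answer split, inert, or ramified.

9811 remains inert

d = 366 ≡ 2 (mod 4), so O_K = ℤ[√366] and disc(K) = 4d = 1464.
9811 ∤ 1464, so 9811 is unramified.
Compute (366/9811) via Euler: 366^((9811-1)/2) mod 9811 = 9810, so (366/9811) = -1.
(366/9811) = -1, so 9811 is inert.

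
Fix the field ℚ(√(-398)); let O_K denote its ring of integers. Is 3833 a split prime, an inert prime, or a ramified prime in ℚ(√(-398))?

Since -398 ≢ 1 mod 4, the ring of integers is ℤ[√-398] with discriminant 4·(-398) = -1592.
disc(K) = -1592 is not divisible by 3833; 3833 is unramified.
Legendre symbol by Euler's criterion: (-398/3833) ≡ (-398)^1916 ≡ 1 (mod 3833), i.e. (-398/3833) = 1.
Legendre symbol 1 ⇒ 3833 is split.

split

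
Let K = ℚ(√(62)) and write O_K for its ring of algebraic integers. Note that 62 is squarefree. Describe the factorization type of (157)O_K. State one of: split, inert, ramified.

inert

Since 62 ≢ 1 mod 4, the ring of integers is ℤ[√62] with discriminant 4·62 = 248.
157 ∤ 248, so 157 is unramified.
Euler's criterion: 62^78 mod 157 = 156. Thus (62|157) = -1.
(62/157) = -1, so 157 is inert.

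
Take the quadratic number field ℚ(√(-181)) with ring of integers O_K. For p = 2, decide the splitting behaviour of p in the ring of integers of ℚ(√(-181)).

p ramifies

Since -181 ≢ 1 mod 4, the ring of integers is ℤ[√-181] with discriminant 4·(-181) = -724.
Ramification test: 2 | -724. The prime 2 ramifies in K.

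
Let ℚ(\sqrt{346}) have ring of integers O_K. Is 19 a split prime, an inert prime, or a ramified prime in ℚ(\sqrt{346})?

19 splits in O_K

Since 346 ≢ 1 mod 4, the ring of integers is ℤ[√346] with discriminant 4·346 = 1384.
Since gcd(19, 1384) = 1 the prime 19 does not ramify.
(346/19) = 4^9 mod 19 = 1, giving Legendre symbol 1.
(346/19) = 1, so 19 splits.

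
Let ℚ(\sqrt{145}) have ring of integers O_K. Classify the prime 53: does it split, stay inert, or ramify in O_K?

d = 145 ≡ 1 (mod 4), so O_K = ℤ[(1+√145)/2] and disc(K) = d = 145.
53 ∤ 145, so 53 is unramified.
Euler's criterion: 145^26 mod 53 = 52. Thus (145|53) = -1.
(145/53) = -1, so 53 is inert.

53 remains inert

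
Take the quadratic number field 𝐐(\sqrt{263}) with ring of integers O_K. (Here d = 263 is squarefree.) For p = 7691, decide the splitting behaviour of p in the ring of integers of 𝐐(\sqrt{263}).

Since 263 ≢ 1 mod 4, the ring of integers is ℤ[√263] with discriminant 4·263 = 1052.
disc(K) = 1052 is not divisible by 7691; 7691 is unramified.
Euler's criterion: 263^3845 mod 7691 = 7690. Thus (263|7691) = -1.
Legendre symbol -1 ⇒ 7691 is inert.

7691 remains inert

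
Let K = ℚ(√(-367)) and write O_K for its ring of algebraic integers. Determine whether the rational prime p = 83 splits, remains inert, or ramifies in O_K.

-367 mod 4 = 1, hence disc K = -367 and O_K = ℤ[(1+√-367)/2].
Since gcd(83, -367) = 1 the prime 83 does not ramify.
(-367/83) = 48^41 mod 83 = 1, giving Legendre symbol 1.
Legendre symbol 1 ⇒ 83 is split.

split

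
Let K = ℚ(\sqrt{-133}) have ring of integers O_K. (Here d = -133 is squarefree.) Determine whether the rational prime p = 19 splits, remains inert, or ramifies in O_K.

19 is ramified

Since -133 ≢ 1 mod 4, the ring of integers is ℤ[√-133] with discriminant 4·(-133) = -532.
19 divides disc(K) = -532, so 19 ramifies.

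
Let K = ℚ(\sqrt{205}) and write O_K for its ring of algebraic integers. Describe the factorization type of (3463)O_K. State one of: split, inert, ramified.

p splits

205 mod 4 = 1, hence disc K = 205 and O_K = ℤ[(1+√205)/2].
Since gcd(3463, 205) = 1 the prime 3463 does not ramify.
Legendre symbol by Euler's criterion: (205/3463) ≡ 205^1731 ≡ 1 (mod 3463), i.e. (205/3463) = 1.
d is a quadratic residue mod p, hence 3463 splits in O_K.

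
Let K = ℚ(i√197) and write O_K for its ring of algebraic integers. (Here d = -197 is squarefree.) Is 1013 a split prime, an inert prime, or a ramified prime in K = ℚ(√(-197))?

-197 mod 4 = 3, hence disc K = 4·(-197) = -788 and O_K = ℤ[√-197].
disc(K) = -788 is not divisible by 1013; 1013 is unramified.
Euler's criterion: (-197)^506 mod 1013 = 1. Thus (-197|1013) = 1.
(-197/1013) = 1, so 1013 splits.

splits completely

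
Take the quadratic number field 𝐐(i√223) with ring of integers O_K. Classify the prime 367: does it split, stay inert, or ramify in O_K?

split

-223 mod 4 = 1, hence disc K = -223 and O_K = ℤ[(1+√-223)/2].
disc(K) = -223 is not divisible by 367; 367 is unramified.
Compute (-223/367) via Euler: 144^((367-1)/2) mod 367 = 1, so (-223/367) = 1.
Legendre symbol 1 ⇒ 367 is split.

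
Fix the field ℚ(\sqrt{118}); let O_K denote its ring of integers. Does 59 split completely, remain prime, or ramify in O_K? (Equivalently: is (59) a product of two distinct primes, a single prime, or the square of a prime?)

p ramifies

Since 118 ≢ 1 mod 4, the ring of integers is ℤ[√118] with discriminant 4·118 = 472.
59 divides disc(K) = 472, so 59 ramifies.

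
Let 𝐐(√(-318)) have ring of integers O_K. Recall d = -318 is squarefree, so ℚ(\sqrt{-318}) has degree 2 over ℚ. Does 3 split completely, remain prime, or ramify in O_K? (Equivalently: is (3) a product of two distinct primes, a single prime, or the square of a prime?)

ramified

-318 mod 4 = 2, hence disc K = 4·(-318) = -1272 and O_K = ℤ[√-318].
disc(K) = -1272 = 3·(-424), so p = 3 is ramified.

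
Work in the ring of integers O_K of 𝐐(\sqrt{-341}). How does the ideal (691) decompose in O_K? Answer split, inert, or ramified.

remains prime (inert)

-341 mod 4 = 3, hence disc K = 4·(-341) = -1364 and O_K = ℤ[√-341].
disc(K) = -1364 is not divisible by 691; 691 is unramified.
Euler's criterion: (-341)^345 mod 691 = 690. Thus (-341|691) = -1.
(-341/691) = -1, so 691 is inert.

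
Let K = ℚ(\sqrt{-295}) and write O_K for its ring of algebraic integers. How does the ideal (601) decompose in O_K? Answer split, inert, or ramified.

d = -295 ≡ 1 (mod 4), so O_K = ℤ[(1+√-295)/2] and disc(K) = d = -295.
Since gcd(601, -295) = 1 the prime 601 does not ramify.
Euler's criterion: (-295)^300 mod 601 = 600. Thus (-295|601) = -1.
(-295/601) = -1, so 601 is inert.

remains prime (inert)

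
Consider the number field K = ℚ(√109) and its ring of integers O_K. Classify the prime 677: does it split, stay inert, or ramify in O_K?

inert — (677) stays prime in O_K

d = 109 ≡ 1 (mod 4), so O_K = ℤ[(1+√109)/2] and disc(K) = d = 109.
Since gcd(677, 109) = 1 the prime 677 does not ramify.
Legendre symbol by Euler's criterion: (109/677) ≡ 109^338 ≡ 676 (mod 677), i.e. (109/677) = -1.
(109/677) = -1, so 677 is inert.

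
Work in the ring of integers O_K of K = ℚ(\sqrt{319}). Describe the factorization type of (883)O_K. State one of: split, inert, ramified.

319 mod 4 = 3, hence disc K = 4·319 = 1276 and O_K = ℤ[√319].
disc(K) = 1276 is not divisible by 883; 883 is unramified.
(319/883) = 319^441 mod 883 = 882, giving Legendre symbol -1.
Legendre symbol -1 ⇒ 883 is inert.

remains prime (inert)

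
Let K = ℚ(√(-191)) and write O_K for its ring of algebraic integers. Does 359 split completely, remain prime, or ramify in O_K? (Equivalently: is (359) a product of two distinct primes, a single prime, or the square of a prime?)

inert — (359) stays prime in O_K

-191 mod 4 = 1, hence disc K = -191 and O_K = ℤ[(1+√-191)/2].
Since gcd(359, -191) = 1 the prime 359 does not ramify.
Euler's criterion: (-191)^179 mod 359 = 358. Thus (-191|359) = -1.
Legendre symbol -1 ⇒ 359 is inert.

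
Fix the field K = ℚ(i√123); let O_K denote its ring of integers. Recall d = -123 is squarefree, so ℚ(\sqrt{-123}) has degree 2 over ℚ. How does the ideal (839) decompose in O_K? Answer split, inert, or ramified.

split — (839) = 𝔭₁𝔭₂ with 𝔭₁ ≠ 𝔭₂

d = -123 ≡ 1 (mod 4), so O_K = ℤ[(1+√-123)/2] and disc(K) = d = -123.
disc(K) = -123 is not divisible by 839; 839 is unramified.
Compute (-123/839) via Euler: 716^((839-1)/2) mod 839 = 1, so (-123/839) = 1.
(-123/839) = 1, so 839 splits.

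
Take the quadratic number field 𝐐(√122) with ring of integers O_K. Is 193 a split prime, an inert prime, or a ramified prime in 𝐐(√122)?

Since 122 ≢ 1 mod 4, the ring of integers is ℤ[√122] with discriminant 4·122 = 488.
Since gcd(193, 488) = 1 the prime 193 does not ramify.
Legendre symbol by Euler's criterion: (122/193) ≡ 122^96 ≡ 192 (mod 193), i.e. (122/193) = -1.
(122/193) = -1, so 193 is inert.

inert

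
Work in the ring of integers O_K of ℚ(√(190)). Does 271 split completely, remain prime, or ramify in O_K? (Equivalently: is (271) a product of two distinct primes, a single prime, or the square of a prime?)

d = 190 ≡ 2 (mod 4), so O_K = ℤ[√190] and disc(K) = 4d = 760.
271 ∤ 760, so 271 is unramified.
(190/271) = 190^135 mod 271 = 270, giving Legendre symbol -1.
d is a non-residue mod p, hence 271 remains inert in O_K.

271 remains inert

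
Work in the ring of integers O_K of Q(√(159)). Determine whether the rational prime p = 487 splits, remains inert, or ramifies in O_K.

d = 159 ≡ 3 (mod 4), so O_K = ℤ[√159] and disc(K) = 4d = 636.
disc(K) = 636 is not divisible by 487; 487 is unramified.
Compute (159/487) via Euler: 159^((487-1)/2) mod 487 = 486, so (159/487) = -1.
d is a non-residue mod p, hence 487 remains inert in O_K.

p is inert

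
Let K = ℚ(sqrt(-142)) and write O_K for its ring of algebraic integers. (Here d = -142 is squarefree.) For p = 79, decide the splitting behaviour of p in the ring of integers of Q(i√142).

Since -142 ≢ 1 mod 4, the ring of integers is ℤ[√-142] with discriminant 4·(-142) = -568.
disc(K) = -568 is not divisible by 79; 79 is unramified.
Euler's criterion: (-142)^39 mod 79 = 1. Thus (-142|79) = 1.
d is a quadratic residue mod p, hence 79 splits in O_K.

p splits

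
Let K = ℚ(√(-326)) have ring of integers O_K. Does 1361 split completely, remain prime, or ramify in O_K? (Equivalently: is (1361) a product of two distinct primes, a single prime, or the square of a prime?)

split

Since -326 ≢ 1 mod 4, the ring of integers is ℤ[√-326] with discriminant 4·(-326) = -1304.
1361 ∤ -1304, so 1361 is unramified.
Compute (-326/1361) via Euler: 1035^((1361-1)/2) mod 1361 = 1, so (-326/1361) = 1.
(-326/1361) = 1, so 1361 splits.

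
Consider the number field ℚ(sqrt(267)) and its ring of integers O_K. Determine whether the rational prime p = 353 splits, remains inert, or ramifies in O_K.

Since 267 ≢ 1 mod 4, the ring of integers is ℤ[√267] with discriminant 4·267 = 1068.
disc(K) = 1068 is not divisible by 353; 353 is unramified.
Compute (267/353) via Euler: 267^((353-1)/2) mod 353 = 1, so (267/353) = 1.
d is a quadratic residue mod p, hence 353 splits in O_K.

splits completely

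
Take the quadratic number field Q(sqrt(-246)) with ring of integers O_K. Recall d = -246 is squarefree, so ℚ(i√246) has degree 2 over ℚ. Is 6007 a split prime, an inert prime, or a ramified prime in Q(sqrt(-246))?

d = -246 ≡ 2 (mod 4), so O_K = ℤ[√-246] and disc(K) = 4d = -984.
Since gcd(6007, -984) = 1 the prime 6007 does not ramify.
Compute (-246/6007) via Euler: 5761^((6007-1)/2) mod 6007 = 1, so (-246/6007) = 1.
(-246/6007) = 1, so 6007 splits.

split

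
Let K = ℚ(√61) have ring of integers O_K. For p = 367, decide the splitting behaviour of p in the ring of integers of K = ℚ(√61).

61 mod 4 = 1, hence disc K = 61 and O_K = ℤ[(1+√61)/2].
disc(K) = 61 is not divisible by 367; 367 is unramified.
Legendre symbol by Euler's criterion: (61/367) ≡ 61^183 ≡ 1 (mod 367), i.e. (61/367) = 1.
Legendre symbol 1 ⇒ 367 is split.

split — (367) = 𝔭₁𝔭₂ with 𝔭₁ ≠ 𝔭₂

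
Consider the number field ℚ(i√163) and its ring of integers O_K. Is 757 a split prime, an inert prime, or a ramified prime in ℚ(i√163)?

Since -163 ≡ 1 mod 4, the ring of integers is ℤ[(1+√-163)/2] with discriminant -163.
757 ∤ -163, so 757 is unramified.
Compute (-163/757) via Euler: 594^((757-1)/2) mod 757 = 756, so (-163/757) = -1.
Legendre symbol -1 ⇒ 757 is inert.

inert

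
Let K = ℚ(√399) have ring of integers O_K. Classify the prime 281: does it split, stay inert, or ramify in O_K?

Since 399 ≢ 1 mod 4, the ring of integers is ℤ[√399] with discriminant 4·399 = 1596.
Since gcd(281, 1596) = 1 the prime 281 does not ramify.
Legendre symbol by Euler's criterion: (399/281) ≡ 399^140 ≡ 1 (mod 281), i.e. (399/281) = 1.
Legendre symbol 1 ⇒ 281 is split.

p splits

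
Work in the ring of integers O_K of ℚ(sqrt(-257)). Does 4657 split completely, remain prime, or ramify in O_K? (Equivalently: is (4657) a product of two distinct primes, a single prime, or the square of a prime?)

Since -257 ≢ 1 mod 4, the ring of integers is ℤ[√-257] with discriminant 4·(-257) = -1028.
Since gcd(4657, -1028) = 1 the prime 4657 does not ramify.
Euler's criterion: (-257)^2328 mod 4657 = 1. Thus (-257|4657) = 1.
(-257/4657) = 1, so 4657 splits.

p splits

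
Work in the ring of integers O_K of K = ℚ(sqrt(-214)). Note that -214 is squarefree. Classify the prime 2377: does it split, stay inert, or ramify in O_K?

splits completely

-214 mod 4 = 2, hence disc K = 4·(-214) = -856 and O_K = ℤ[√-214].
disc(K) = -856 is not divisible by 2377; 2377 is unramified.
(-214/2377) = 2163^1188 mod 2377 = 1, giving Legendre symbol 1.
Legendre symbol 1 ⇒ 2377 is split.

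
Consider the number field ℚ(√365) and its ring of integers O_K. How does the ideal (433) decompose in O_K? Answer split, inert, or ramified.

splits completely

365 mod 4 = 1, hence disc K = 365 and O_K = ℤ[(1+√365)/2].
433 ∤ 365, so 433 is unramified.
Euler's criterion: 365^216 mod 433 = 1. Thus (365|433) = 1.
d is a quadratic residue mod p, hence 433 splits in O_K.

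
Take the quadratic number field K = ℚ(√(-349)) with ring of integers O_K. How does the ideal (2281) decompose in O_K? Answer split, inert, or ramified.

p is inert

d = -349 ≡ 3 (mod 4), so O_K = ℤ[√-349] and disc(K) = 4d = -1396.
Since gcd(2281, -1396) = 1 the prime 2281 does not ramify.
Euler's criterion: (-349)^1140 mod 2281 = 2280. Thus (-349|2281) = -1.
(-349/2281) = -1, so 2281 is inert.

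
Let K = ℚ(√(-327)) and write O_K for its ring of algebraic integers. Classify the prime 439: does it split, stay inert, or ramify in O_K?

d = -327 ≡ 1 (mod 4), so O_K = ℤ[(1+√-327)/2] and disc(K) = d = -327.
439 ∤ -327, so 439 is unramified.
Compute (-327/439) via Euler: 112^((439-1)/2) mod 439 = 1, so (-327/439) = 1.
d is a quadratic residue mod p, hence 439 splits in O_K.

split — (439) = 𝔭₁𝔭₂ with 𝔭₁ ≠ 𝔭₂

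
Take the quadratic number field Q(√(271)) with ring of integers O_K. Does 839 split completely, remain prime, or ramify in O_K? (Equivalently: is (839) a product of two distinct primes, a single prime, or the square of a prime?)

d = 271 ≡ 3 (mod 4), so O_K = ℤ[√271] and disc(K) = 4d = 1084.
Since gcd(839, 1084) = 1 the prime 839 does not ramify.
Legendre symbol by Euler's criterion: (271/839) ≡ 271^419 ≡ 1 (mod 839), i.e. (271/839) = 1.
(271/839) = 1, so 839 splits.

split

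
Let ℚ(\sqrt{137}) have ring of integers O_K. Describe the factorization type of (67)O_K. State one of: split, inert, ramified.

Since 137 ≡ 1 mod 4, the ring of integers is ℤ[(1+√137)/2] with discriminant 137.
Since gcd(67, 137) = 1 the prime 67 does not ramify.
Compute (137/67) via Euler: 3^((67-1)/2) mod 67 = 66, so (137/67) = -1.
d is a non-residue mod p, hence 67 remains inert in O_K.

67 remains inert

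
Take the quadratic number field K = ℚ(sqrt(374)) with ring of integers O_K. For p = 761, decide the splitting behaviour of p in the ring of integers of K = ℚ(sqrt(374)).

d = 374 ≡ 2 (mod 4), so O_K = ℤ[√374] and disc(K) = 4d = 1496.
761 ∤ 1496, so 761 is unramified.
Legendre symbol by Euler's criterion: (374/761) ≡ 374^380 ≡ 760 (mod 761), i.e. (374/761) = -1.
d is a non-residue mod p, hence 761 remains inert in O_K.

inert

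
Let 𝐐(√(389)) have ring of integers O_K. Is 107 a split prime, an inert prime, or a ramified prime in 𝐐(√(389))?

Since 389 ≡ 1 mod 4, the ring of integers is ℤ[(1+√389)/2] with discriminant 389.
Since gcd(107, 389) = 1 the prime 107 does not ramify.
Euler's criterion: 389^53 mod 107 = 106. Thus (389|107) = -1.
Legendre symbol -1 ⇒ 107 is inert.

107 remains inert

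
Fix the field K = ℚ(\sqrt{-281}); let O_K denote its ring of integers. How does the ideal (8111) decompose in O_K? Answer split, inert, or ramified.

Since -281 ≢ 1 mod 4, the ring of integers is ℤ[√-281] with discriminant 4·(-281) = -1124.
Since gcd(8111, -1124) = 1 the prime 8111 does not ramify.
Euler's criterion: (-281)^4055 mod 8111 = 1. Thus (-281|8111) = 1.
Legendre symbol 1 ⇒ 8111 is split.

8111 splits in O_K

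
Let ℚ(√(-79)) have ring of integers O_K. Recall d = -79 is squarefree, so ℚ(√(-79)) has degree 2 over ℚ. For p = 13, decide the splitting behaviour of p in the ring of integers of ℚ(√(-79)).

split — (13) = 𝔭₁𝔭₂ with 𝔭₁ ≠ 𝔭₂

d = -79 ≡ 1 (mod 4), so O_K = ℤ[(1+√-79)/2] and disc(K) = d = -79.
Since gcd(13, -79) = 1 the prime 13 does not ramify.
Compute (-79/13) via Euler: 12^((13-1)/2) mod 13 = 1, so (-79/13) = 1.
d is a quadratic residue mod p, hence 13 splits in O_K.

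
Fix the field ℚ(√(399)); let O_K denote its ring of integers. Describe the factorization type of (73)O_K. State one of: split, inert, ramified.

p is inert

Since 399 ≢ 1 mod 4, the ring of integers is ℤ[√399] with discriminant 4·399 = 1596.
73 ∤ 1596, so 73 is unramified.
Euler's criterion: 399^36 mod 73 = 72. Thus (399|73) = -1.
(399/73) = -1, so 73 is inert.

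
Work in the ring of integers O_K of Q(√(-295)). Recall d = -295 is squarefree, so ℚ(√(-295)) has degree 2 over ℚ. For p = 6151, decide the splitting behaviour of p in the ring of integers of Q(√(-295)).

-295 mod 4 = 1, hence disc K = -295 and O_K = ℤ[(1+√-295)/2].
disc(K) = -295 is not divisible by 6151; 6151 is unramified.
Legendre symbol by Euler's criterion: (-295/6151) ≡ (-295)^3075 ≡ 1 (mod 6151), i.e. (-295/6151) = 1.
Legendre symbol 1 ⇒ 6151 is split.

splits completely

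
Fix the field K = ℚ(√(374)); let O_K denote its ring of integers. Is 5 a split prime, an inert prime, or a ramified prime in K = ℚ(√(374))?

split

374 mod 4 = 2, hence disc K = 4·374 = 1496 and O_K = ℤ[√374].
disc(K) = 1496 is not divisible by 5; 5 is unramified.
(374/5) = 4^2 mod 5 = 1, giving Legendre symbol 1.
(374/5) = 1, so 5 splits.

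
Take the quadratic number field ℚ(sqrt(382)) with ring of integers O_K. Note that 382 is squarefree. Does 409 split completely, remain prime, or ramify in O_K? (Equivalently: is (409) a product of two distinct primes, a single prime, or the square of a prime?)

382 mod 4 = 2, hence disc K = 4·382 = 1528 and O_K = ℤ[√382].
Since gcd(409, 1528) = 1 the prime 409 does not ramify.
Euler's criterion: 382^204 mod 409 = 1. Thus (382|409) = 1.
(382/409) = 1, so 409 splits.

split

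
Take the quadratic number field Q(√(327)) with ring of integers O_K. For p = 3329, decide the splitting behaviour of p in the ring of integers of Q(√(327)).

d = 327 ≡ 3 (mod 4), so O_K = ℤ[√327] and disc(K) = 4d = 1308.
disc(K) = 1308 is not divisible by 3329; 3329 is unramified.
(327/3329) = 327^1664 mod 3329 = 1, giving Legendre symbol 1.
(327/3329) = 1, so 3329 splits.

splits completely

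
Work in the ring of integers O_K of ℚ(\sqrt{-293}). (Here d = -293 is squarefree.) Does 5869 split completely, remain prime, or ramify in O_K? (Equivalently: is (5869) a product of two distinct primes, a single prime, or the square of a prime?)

split

Since -293 ≢ 1 mod 4, the ring of integers is ℤ[√-293] with discriminant 4·(-293) = -1172.
Since gcd(5869, -1172) = 1 the prime 5869 does not ramify.
(-293/5869) = 5576^2934 mod 5869 = 1, giving Legendre symbol 1.
(-293/5869) = 1, so 5869 splits.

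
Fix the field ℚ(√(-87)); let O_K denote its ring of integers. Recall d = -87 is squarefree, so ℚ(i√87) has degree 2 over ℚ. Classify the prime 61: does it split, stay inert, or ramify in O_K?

inert

d = -87 ≡ 1 (mod 4), so O_K = ℤ[(1+√-87)/2] and disc(K) = d = -87.
61 ∤ -87, so 61 is unramified.
Legendre symbol by Euler's criterion: (-87/61) ≡ (-87)^30 ≡ 60 (mod 61), i.e. (-87/61) = -1.
Legendre symbol -1 ⇒ 61 is inert.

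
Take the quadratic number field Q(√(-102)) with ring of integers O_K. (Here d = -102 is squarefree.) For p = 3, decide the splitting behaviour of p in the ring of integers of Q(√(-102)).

Since -102 ≢ 1 mod 4, the ring of integers is ℤ[√-102] with discriminant 4·(-102) = -408.
Ramification test: 3 | -408. The prime 3 ramifies in K.

3 is ramified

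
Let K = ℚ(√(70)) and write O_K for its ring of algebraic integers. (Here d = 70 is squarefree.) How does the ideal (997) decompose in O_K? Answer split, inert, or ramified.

inert

70 mod 4 = 2, hence disc K = 4·70 = 280 and O_K = ℤ[√70].
Since gcd(997, 280) = 1 the prime 997 does not ramify.
Euler's criterion: 70^498 mod 997 = 996. Thus (70|997) = -1.
(70/997) = -1, so 997 is inert.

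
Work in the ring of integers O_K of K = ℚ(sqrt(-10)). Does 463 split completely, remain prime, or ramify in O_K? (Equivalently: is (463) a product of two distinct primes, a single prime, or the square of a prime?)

463 splits in O_K

-10 mod 4 = 2, hence disc K = 4·(-10) = -40 and O_K = ℤ[√-10].
disc(K) = -40 is not divisible by 463; 463 is unramified.
Compute (-10/463) via Euler: 453^((463-1)/2) mod 463 = 1, so (-10/463) = 1.
(-10/463) = 1, so 463 splits.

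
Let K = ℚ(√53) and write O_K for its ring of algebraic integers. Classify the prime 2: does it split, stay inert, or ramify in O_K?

2 remains inert

d = 53 ≡ 1 (mod 4), so O_K = ℤ[(1+√53)/2] and disc(K) = d = 53.
disc(K) = 53 is not divisible by 2; 2 is unramified.
Checking d mod 8: 53 ≡ 5. Hence 2 is inert in O_K.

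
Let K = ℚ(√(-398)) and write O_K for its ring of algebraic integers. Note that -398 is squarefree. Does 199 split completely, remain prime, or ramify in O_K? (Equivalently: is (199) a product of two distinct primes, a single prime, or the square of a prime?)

ramified — (199) = 𝔭²

-398 mod 4 = 2, hence disc K = 4·(-398) = -1592 and O_K = ℤ[√-398].
Ramification test: 199 | -1592. The prime 199 ramifies in K.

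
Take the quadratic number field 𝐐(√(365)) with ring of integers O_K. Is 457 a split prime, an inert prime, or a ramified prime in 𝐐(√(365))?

d = 365 ≡ 1 (mod 4), so O_K = ℤ[(1+√365)/2] and disc(K) = d = 365.
Since gcd(457, 365) = 1 the prime 457 does not ramify.
Compute (365/457) via Euler: 365^((457-1)/2) mod 457 = 456, so (365/457) = -1.
Legendre symbol -1 ⇒ 457 is inert.

inert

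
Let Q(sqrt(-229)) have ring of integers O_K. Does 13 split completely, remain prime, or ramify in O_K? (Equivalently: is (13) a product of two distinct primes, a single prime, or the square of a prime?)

-229 mod 4 = 3, hence disc K = 4·(-229) = -916 and O_K = ℤ[√-229].
disc(K) = -916 is not divisible by 13; 13 is unramified.
Compute (-229/13) via Euler: 5^((13-1)/2) mod 13 = 12, so (-229/13) = -1.
d is a non-residue mod p, hence 13 remains inert in O_K.

p is inert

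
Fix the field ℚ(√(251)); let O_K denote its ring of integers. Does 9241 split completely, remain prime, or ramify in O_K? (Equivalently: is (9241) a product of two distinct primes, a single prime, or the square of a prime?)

d = 251 ≡ 3 (mod 4), so O_K = ℤ[√251] and disc(K) = 4d = 1004.
Since gcd(9241, 1004) = 1 the prime 9241 does not ramify.
Compute (251/9241) via Euler: 251^((9241-1)/2) mod 9241 = 1, so (251/9241) = 1.
Legendre symbol 1 ⇒ 9241 is split.

split — (9241) = 𝔭₁𝔭₂ with 𝔭₁ ≠ 𝔭₂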